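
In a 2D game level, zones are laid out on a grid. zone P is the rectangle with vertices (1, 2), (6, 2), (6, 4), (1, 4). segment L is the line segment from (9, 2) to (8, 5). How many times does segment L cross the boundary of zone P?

The segment lies entirely outside zone P and never meets its boundary.

0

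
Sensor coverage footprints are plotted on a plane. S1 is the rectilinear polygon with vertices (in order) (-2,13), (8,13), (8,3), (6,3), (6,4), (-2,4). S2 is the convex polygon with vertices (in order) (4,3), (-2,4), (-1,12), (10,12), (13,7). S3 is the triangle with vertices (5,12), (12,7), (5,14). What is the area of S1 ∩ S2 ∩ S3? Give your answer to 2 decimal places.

The intersection is the polygon with vertices (7,12), (8,11), (8,9.857), (5,12).
By the shoelace formula its area is 2.71.

2.71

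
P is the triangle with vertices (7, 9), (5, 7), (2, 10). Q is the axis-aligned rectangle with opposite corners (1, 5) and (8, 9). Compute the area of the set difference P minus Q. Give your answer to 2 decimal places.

|P| = 6, |P∩Q| = 4.
|P ∖ Q| = |P| − |P∩Q| = 6 − 4 = 2.00.

2.00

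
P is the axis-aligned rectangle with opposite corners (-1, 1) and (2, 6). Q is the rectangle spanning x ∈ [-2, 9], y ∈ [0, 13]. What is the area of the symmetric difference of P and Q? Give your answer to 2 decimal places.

|P∩Q|: x∈[-1,2], y∈[1,6] → 3·5 = 15.
|P △ Q| = |P| + |Q| − 2·|P∩Q| = 15 + 143 − 30 = 128.00.

128.00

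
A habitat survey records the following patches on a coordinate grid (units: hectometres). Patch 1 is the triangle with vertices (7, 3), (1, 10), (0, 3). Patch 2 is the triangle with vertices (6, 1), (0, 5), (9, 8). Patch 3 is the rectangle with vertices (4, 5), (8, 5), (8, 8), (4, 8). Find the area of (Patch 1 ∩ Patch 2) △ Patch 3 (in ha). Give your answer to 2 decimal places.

|Patch 1 ∩ Patch 2| = 12.8603.
|(Patch 1 ∩ Patch 2) ∩ Patch 3| = 0.955.
|(Patch 1 ∩ Patch 2) △ Patch 3| = 12.8603 + 12 − 1.9101 = 22.95.

22.95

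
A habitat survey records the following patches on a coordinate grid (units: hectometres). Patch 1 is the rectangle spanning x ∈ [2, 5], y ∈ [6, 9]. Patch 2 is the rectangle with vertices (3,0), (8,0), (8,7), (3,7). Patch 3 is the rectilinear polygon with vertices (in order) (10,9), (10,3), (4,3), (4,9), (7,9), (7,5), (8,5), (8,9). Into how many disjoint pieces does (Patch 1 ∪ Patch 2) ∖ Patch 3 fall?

2

(Patch 1 ∪ Patch 2) ∖ Patch 3 splits into 2 disjoint pieces (area 24, area 2).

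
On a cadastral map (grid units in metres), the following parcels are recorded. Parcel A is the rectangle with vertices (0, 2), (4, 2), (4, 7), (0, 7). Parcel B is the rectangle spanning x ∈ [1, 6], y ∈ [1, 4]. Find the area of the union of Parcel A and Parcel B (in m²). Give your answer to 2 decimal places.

By inclusion–exclusion:
Individual areas: |Parcel A| = 20, |Parcel B| = 15.
|Parcel A∩Parcel B|: x∈[1,4], y∈[2,4] → 3·2 = 6.
|Parcel A ∪ Parcel B| = 35 − 6 = 29.00.

29.00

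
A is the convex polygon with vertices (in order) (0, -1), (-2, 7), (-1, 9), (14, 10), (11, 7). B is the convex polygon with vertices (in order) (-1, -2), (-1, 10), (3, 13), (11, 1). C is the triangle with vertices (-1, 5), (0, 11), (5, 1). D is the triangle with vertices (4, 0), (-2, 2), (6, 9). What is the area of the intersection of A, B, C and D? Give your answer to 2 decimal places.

The intersection is the polygon with vertices (4.4,2.2), (3.826,1.783), (0.378,4.081), (2.522,5.957).
By the shoelace formula its area is 7.17.

7.17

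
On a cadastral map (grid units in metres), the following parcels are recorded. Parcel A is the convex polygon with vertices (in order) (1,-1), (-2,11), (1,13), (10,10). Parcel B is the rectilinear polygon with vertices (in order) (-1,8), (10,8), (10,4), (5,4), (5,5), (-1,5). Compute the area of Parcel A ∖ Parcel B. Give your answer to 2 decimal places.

|Parcel A| = 84, |Parcel A∩Parcel B| = 24.4091.
|Parcel A ∖ Parcel B| = |Parcel A| − |Parcel A∩Parcel B| = 84 − 24.4091 = 59.59.

59.59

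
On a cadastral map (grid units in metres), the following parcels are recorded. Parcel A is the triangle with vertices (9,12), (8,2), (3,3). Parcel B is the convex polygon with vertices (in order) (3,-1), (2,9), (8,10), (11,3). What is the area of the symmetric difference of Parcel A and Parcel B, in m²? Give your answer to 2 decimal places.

42.50

|Parcel A| = 25.5, |Parcel B| = 64.5, |Parcel A∩Parcel B| = 23.7508.
|Parcel A △ Parcel B| = |Parcel A| + |Parcel B| − 2·|Parcel A∩Parcel B| = 25.5 + 64.5 − 47.5017 = 42.50.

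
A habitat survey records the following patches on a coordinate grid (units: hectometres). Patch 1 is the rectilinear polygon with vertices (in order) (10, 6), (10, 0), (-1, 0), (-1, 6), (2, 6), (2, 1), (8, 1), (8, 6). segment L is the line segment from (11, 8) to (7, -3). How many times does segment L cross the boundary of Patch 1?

2

The segment meets the boundary at (8.091,0), (10,5.25).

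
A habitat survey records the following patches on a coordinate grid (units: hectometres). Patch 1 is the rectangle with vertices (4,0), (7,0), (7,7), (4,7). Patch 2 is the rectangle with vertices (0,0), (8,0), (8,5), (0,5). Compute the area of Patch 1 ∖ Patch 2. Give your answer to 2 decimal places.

6.00

|Patch 1∩Patch 2|: x∈[4,7], y∈[0,5] → 3·5 = 15.
|Patch 1| = 21.
|Patch 1 ∖ Patch 2| = |Patch 1| − |Patch 1∩Patch 2| = 21 − 15 = 6.00.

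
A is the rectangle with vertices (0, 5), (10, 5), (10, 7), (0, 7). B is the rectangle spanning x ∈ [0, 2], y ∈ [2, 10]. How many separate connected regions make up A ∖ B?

A ∖ B is a single connected region.

1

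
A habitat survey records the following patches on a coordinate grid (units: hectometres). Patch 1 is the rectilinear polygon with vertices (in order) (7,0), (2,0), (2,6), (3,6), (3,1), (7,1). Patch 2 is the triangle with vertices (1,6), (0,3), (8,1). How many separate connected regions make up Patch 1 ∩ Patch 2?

1

Patch 1 ∩ Patch 2 is a single connected region.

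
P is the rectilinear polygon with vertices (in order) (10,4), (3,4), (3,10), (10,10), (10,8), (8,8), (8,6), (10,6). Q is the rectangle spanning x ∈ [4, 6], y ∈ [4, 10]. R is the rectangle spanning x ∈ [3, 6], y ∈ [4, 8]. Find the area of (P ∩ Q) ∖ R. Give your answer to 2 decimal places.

4.00

|P ∩ Q| = 12.
|(P ∩ Q) ∩ R| = 8.
|(P ∩ Q) ∖ R| = 12 − 8 = 4.00.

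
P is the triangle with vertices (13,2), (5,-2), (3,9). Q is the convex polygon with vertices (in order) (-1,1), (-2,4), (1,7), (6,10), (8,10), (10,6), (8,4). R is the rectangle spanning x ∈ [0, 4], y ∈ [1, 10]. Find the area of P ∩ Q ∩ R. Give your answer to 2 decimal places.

2.21

The intersection is the polygon with vertices (3.615,8.569), (4,8.3), (4,3.5), (3.131,8.279).
By the shoelace formula its area is 2.21.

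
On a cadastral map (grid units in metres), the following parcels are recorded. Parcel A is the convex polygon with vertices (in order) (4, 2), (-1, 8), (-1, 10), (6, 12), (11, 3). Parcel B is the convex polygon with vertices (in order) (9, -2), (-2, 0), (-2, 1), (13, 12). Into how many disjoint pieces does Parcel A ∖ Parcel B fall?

2

Parcel A ∖ Parcel B splits into 2 disjoint pieces (area 41.9446, area 0.2184).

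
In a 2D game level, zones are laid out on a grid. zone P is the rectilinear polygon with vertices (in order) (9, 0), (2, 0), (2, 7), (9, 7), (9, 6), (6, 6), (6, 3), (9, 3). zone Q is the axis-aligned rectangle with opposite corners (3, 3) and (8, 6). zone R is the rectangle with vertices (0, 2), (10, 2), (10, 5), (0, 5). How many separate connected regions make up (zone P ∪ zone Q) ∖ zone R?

2

(zone P ∪ zone Q) ∖ zone R splits into 2 disjoint pieces (area 14, area 13).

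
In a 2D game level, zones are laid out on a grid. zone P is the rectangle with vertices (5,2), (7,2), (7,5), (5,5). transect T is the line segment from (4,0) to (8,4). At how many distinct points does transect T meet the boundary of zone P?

2

The segment meets the boundary at (7,3), (6,2).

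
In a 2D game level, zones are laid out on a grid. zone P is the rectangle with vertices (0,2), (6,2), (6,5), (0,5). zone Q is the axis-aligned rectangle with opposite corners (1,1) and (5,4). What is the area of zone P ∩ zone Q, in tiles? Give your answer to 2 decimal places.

8.00

|zone P∩zone Q|: x∈[1,5], y∈[2,4] → 4·2 = 8.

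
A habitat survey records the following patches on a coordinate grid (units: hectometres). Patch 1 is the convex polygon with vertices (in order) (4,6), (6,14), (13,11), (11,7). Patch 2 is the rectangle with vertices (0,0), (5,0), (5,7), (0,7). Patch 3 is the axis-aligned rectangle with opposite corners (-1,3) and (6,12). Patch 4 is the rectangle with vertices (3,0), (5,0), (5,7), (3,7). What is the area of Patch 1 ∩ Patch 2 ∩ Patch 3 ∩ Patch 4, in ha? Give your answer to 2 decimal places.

The intersection is the polygon with vertices (5,6.143), (4,6), (4.25,7), (5,7).
By the shoelace formula its area is 0.80.

0.80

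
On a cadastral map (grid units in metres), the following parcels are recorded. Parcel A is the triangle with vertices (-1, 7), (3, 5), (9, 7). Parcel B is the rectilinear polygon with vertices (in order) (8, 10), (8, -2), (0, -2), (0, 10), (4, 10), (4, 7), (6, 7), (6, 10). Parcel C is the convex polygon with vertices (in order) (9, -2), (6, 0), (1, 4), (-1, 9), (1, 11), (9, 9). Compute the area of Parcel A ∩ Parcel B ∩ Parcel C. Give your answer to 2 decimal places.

9.58

The intersection is the polygon with vertices (0,6.5), (0,7), (4,7), (6,7), (8,7), (8,6.667), (3,5).
By the shoelace formula its area is 9.58.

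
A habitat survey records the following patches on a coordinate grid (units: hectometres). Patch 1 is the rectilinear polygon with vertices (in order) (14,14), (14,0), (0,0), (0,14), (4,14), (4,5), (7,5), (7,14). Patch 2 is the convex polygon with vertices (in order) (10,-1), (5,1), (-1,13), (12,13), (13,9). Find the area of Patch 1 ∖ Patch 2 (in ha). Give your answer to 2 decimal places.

69.40

|Patch 1| = 169, |Patch 1∩Patch 2| = 99.6.
|Patch 1 ∖ Patch 2| = |Patch 1| − |Patch 1∩Patch 2| = 169 − 99.6 = 69.40.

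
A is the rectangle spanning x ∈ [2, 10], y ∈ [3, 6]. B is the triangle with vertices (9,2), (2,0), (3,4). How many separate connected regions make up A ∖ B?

A ∖ B is a single connected region.

1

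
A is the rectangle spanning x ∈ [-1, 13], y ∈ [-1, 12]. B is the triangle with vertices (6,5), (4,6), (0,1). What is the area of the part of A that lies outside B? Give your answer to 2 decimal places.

|A| = 182, |A∩B| = 7.
|A ∖ B| = |A| − |A∩B| = 182 − 7 = 175.00.

175.00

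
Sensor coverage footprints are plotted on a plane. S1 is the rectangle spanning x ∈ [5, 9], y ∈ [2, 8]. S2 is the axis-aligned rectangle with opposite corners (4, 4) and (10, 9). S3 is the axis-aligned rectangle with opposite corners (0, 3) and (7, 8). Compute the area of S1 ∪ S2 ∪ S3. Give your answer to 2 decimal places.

By inclusion–exclusion:
Individual areas: |S1| = 24, |S2| = 30, |S3| = 35.
|S1∩S2|: x∈[5,9], y∈[4,8] → 4·4 = 16.
|S1∩S3|: x∈[5,7], y∈[3,8] → 2·5 = 10.
|S2∩S3|: x∈[4,7], y∈[4,8] → 3·4 = 12.
|S1∩S2∩S3| = 8.
|S1 ∪ S2 ∪ S3| = 89 − 38 + 8 = 59.00.

59.00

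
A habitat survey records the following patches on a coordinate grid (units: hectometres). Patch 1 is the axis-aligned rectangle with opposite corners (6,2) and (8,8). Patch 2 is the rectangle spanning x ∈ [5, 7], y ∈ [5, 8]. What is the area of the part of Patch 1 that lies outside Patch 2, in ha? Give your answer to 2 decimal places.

9.00

|Patch 1∩Patch 2|: x∈[6,7], y∈[5,8] → 1·3 = 3.
|Patch 1| = 12.
|Patch 1 ∖ Patch 2| = |Patch 1| − |Patch 1∩Patch 2| = 12 − 3 = 9.00.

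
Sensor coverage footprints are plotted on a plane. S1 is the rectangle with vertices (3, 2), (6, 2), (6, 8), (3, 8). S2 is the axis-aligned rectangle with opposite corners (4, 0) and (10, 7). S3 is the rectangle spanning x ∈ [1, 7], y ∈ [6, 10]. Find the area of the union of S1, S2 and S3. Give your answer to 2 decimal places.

By inclusion–exclusion:
Individual areas: |S1| = 18, |S2| = 42, |S3| = 24.
|S1∩S2|: x∈[4,6], y∈[2,7] → 2·5 = 10.
|S1∩S3|: x∈[3,6], y∈[6,8] → 3·2 = 6.
|S2∩S3|: x∈[4,7], y∈[6,7] → 3·1 = 3.
|S1∩S2∩S3| = 2.
|S1 ∪ S2 ∪ S3| = 84 − 19 + 2 = 67.00.

67.00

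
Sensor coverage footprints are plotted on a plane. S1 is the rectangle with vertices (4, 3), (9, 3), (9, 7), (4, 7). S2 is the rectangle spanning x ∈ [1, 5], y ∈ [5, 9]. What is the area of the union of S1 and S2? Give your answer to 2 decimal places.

By inclusion–exclusion:
Individual areas: |S1| = 20, |S2| = 16.
|S1∩S2|: x∈[4,5], y∈[5,7] → 1·2 = 2.
|S1 ∪ S2| = 36 − 2 = 34.00.

34.00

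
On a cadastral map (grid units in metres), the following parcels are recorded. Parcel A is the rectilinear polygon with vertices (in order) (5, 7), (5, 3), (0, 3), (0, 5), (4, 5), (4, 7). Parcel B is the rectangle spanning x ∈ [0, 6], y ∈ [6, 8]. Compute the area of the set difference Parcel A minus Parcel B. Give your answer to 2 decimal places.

|Parcel A| = 12, |Parcel A∩Parcel B| = 1.
|Parcel A ∖ Parcel B| = |Parcel A| − |Parcel A∩Parcel B| = 12 − 1 = 11.00.

11.00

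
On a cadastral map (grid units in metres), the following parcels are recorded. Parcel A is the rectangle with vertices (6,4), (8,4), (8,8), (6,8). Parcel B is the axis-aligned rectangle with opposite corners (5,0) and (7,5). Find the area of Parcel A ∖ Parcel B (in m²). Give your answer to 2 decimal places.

7.00

|Parcel A∩Parcel B|: x∈[6,7], y∈[4,5] → 1·1 = 1.
|Parcel A| = 8.
|Parcel A ∖ Parcel B| = |Parcel A| − |Parcel A∩Parcel B| = 8 − 1 = 7.00.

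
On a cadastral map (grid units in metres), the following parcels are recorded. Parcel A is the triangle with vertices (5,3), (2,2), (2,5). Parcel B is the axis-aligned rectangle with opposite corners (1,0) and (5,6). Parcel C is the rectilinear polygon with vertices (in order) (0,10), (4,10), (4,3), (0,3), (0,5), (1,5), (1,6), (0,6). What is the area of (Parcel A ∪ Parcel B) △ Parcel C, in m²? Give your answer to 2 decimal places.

|Parcel A ∪ Parcel B| = 24.
|(Parcel A ∪ Parcel B) ∩ Parcel C| = 9.
|(Parcel A ∪ Parcel B) △ Parcel C| = 24 + 27 − 18 = 33.00.

33.00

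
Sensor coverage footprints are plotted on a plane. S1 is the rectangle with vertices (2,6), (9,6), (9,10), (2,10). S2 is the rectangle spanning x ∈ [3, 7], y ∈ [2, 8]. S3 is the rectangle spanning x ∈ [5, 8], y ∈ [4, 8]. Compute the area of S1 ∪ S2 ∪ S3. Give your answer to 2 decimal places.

46.00

By inclusion–exclusion:
Individual areas: |S1| = 28, |S2| = 24, |S3| = 12.
|S1∩S2|: x∈[3,7], y∈[6,8] → 4·2 = 8.
|S1∩S3|: x∈[5,8], y∈[6,8] → 3·2 = 6.
|S2∩S3|: x∈[5,7], y∈[4,8] → 2·4 = 8.
|S1∩S2∩S3| = 4.
|S1 ∪ S2 ∪ S3| = 64 − 22 + 4 = 46.00.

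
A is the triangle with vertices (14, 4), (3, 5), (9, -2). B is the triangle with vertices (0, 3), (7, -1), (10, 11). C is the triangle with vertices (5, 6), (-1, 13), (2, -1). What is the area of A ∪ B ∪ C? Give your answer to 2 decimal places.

92.57

By inclusion–exclusion:
Individual areas: |A| = 35.5, |B| = 48, |C| = 31.5.
|A∩B| = 12.3168.
|A∩C| = 0.8523.
|B∩C| = 10.1122.
|A∩B∩C| = 0.8523.
|A ∪ B ∪ C| = 115 − 23.2814 + 0.8523 = 92.57.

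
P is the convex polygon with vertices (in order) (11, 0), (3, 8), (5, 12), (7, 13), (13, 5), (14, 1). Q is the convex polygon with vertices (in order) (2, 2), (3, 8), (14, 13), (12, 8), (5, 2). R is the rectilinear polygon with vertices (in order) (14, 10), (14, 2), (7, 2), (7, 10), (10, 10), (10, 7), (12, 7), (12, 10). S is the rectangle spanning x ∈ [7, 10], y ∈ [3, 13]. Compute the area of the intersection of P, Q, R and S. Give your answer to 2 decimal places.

14.57

The intersection is the polygon with vertices (9.25,10), (10,9), (10,7), (10,6.286), (7.154,3.846), (7,4), (7,9.818), (7.4,10).
By the shoelace formula its area is 14.57.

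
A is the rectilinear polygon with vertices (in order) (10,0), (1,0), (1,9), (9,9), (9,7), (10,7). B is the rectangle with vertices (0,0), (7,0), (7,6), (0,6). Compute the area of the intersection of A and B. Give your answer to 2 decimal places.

The intersection is the polygon with vertices (1,0), (1,6), (7,6), (7,0).
By the shoelace formula its area is 36.00.

36.00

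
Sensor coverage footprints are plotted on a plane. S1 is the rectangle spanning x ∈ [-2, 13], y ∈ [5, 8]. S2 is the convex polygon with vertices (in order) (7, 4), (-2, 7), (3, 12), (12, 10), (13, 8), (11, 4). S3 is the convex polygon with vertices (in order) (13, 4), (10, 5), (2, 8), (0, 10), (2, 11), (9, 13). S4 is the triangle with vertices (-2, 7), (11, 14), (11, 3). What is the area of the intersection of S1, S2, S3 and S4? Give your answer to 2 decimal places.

15.00

The intersection is the polygon with vertices (10,5), (2,8), (11,8), (11,5).
By the shoelace formula its area is 15.00.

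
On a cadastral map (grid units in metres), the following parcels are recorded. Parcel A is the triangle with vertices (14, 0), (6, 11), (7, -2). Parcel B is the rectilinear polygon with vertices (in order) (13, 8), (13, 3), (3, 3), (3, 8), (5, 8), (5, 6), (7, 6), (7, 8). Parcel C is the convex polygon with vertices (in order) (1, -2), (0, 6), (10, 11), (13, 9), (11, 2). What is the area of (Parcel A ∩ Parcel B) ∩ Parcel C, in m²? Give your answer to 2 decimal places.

16.36

The region (Parcel A ∩ Parcel B) ∩ Parcel C is the polygon with vertices (6.615,3), (6.385,6), (7,6), (7,8), (8.182,8), (11.436,3.526), (11.286,3).
By the shoelace formula its area is 16.36.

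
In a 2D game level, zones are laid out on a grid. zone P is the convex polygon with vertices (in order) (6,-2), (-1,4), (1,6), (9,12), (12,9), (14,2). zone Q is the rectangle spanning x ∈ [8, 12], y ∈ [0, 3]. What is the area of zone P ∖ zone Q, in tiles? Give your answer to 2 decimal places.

106.50

|zone P| = 117.5, |zone P∩zone Q| = 11.
|zone P ∖ zone Q| = |zone P| − |zone P∩zone Q| = 117.5 − 11 = 106.50.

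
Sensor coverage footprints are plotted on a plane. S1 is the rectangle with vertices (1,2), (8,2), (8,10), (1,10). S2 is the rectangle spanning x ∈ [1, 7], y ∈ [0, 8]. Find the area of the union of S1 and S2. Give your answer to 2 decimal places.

By inclusion–exclusion:
Individual areas: |S1| = 56, |S2| = 48.
|S1∩S2|: x∈[1,7], y∈[2,8] → 6·6 = 36.
|S1 ∪ S2| = 104 − 36 = 68.00.

68.00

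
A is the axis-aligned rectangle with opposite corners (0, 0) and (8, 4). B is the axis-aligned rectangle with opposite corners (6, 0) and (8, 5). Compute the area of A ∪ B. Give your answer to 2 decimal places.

34.00

By inclusion–exclusion:
Individual areas: |A| = 32, |B| = 10.
|A∩B|: x∈[6,8], y∈[0,4] → 2·4 = 8.
|A ∪ B| = 42 − 8 = 34.00.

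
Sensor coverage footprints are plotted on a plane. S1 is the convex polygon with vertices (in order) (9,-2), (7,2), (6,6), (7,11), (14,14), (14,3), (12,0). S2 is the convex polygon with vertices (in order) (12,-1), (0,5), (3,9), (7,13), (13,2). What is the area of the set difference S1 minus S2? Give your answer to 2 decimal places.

|S1| = 92, |S1∩S2| = 46.0206.
|S1 ∖ S2| = |S1| − |S1∩S2| = 92 − 46.0206 = 45.98.

45.98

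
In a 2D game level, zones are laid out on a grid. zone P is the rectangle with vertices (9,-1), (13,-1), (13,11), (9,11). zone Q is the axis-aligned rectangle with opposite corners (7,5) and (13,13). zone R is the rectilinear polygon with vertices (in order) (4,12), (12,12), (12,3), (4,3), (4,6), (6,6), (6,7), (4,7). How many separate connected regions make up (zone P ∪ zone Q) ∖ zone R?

(zone P ∪ zone Q) ∖ zone R is a single connected region.

1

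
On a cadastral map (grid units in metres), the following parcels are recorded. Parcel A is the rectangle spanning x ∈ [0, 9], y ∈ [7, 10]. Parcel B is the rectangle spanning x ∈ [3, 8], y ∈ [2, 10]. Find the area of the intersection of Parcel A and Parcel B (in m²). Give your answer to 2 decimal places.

|Parcel A∩Parcel B|: x∈[3,8], y∈[7,10] → 5·3 = 15.

15.00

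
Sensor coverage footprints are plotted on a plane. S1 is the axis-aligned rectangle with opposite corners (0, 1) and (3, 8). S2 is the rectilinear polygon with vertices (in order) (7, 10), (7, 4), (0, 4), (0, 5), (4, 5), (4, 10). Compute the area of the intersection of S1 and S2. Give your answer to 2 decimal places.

3.00

The intersection is the polygon with vertices (3,4), (0,4), (0,5), (3,5).
By the shoelace formula its area is 3.00.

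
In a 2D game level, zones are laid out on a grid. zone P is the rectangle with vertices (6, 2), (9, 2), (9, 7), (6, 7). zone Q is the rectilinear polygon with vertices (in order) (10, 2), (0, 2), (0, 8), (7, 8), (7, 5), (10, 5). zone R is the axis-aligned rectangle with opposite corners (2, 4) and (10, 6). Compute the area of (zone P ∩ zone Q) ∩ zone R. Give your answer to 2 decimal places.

4.00

The region (zone P ∩ zone Q) ∩ zone R is the polygon with vertices (6,6), (7,6), (7,5), (9,5), (9,4), (6,4).
By the shoelace formula its area is 4.00.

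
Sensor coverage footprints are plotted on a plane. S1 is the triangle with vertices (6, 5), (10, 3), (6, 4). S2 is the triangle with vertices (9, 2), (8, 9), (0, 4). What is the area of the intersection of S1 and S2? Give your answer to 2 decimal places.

The intersection is the polygon with vertices (8.769,3.615), (8.815,3.296), (6,4), (6,5).
By the shoelace formula its area is 1.82.

1.82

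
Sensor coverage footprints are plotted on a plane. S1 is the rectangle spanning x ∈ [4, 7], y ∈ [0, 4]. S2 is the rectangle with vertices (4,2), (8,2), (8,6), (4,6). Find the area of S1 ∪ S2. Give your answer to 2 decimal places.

By inclusion–exclusion:
Individual areas: |S1| = 12, |S2| = 16.
|S1∩S2|: x∈[4,7], y∈[2,4] → 3·2 = 6.
|S1 ∪ S2| = 28 − 6 = 22.00.

22.00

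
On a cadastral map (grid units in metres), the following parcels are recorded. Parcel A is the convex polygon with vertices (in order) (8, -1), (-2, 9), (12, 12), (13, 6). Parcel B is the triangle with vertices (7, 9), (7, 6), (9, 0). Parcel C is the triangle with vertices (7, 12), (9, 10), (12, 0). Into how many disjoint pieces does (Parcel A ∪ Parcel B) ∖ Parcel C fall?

2

(Parcel A ∪ Parcel B) ∖ Parcel C splits into 2 disjoint pieces (area 75.0478, area 22.2589).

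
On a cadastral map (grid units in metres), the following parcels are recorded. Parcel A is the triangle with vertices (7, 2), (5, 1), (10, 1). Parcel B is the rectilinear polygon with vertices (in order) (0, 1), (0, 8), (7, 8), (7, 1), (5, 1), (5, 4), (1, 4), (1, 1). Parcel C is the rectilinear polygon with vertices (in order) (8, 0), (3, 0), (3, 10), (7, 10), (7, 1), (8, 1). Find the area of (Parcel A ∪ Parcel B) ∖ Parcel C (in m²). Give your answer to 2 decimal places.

|Parcel A ∪ Parcel B| = 38.5.
|(Parcel A ∪ Parcel B) ∩ Parcel C| = 22.
|(Parcel A ∪ Parcel B) ∖ Parcel C| = 38.5 − 22 = 16.50.

16.50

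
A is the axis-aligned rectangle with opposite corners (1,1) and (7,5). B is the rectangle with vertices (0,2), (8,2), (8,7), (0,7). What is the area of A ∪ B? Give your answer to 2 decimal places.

By inclusion–exclusion:
Individual areas: |A| = 24, |B| = 40.
|A∩B|: x∈[1,7], y∈[2,5] → 6·3 = 18.
|A ∪ B| = 64 − 18 = 46.00.

46.00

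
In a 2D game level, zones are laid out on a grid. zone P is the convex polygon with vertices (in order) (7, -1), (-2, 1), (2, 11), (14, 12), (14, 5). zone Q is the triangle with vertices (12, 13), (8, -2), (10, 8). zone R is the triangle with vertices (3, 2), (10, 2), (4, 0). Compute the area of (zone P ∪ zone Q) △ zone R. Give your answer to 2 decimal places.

|zone P ∪ zone Q| = 148.2759.
|(zone P ∪ zone Q) ∩ zone R| = 7.
|(zone P ∪ zone Q) △ zone R| = 148.2759 + 7 − 14 = 141.28.

141.28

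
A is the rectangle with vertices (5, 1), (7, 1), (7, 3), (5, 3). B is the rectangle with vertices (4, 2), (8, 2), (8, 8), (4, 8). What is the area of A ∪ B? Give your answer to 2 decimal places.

26.00

By inclusion–exclusion:
Individual areas: |A| = 4, |B| = 24.
|A∩B|: x∈[5,7], y∈[2,3] → 2·1 = 2.
|A ∪ B| = 28 − 2 = 26.00.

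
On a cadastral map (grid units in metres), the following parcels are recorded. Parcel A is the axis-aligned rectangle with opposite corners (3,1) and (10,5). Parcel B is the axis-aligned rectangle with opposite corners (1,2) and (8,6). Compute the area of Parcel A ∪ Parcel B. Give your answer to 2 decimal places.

41.00

By inclusion–exclusion:
Individual areas: |Parcel A| = 28, |Parcel B| = 28.
|Parcel A∩Parcel B|: x∈[3,8], y∈[2,5] → 5·3 = 15.
|Parcel A ∪ Parcel B| = 56 − 15 = 41.00.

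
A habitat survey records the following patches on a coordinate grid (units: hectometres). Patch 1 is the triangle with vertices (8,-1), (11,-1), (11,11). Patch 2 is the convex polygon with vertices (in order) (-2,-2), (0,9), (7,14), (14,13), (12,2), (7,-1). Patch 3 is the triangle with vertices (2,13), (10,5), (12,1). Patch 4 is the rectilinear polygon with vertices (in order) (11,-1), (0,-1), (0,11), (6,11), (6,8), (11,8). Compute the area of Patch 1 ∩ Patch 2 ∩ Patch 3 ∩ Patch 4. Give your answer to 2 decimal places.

The intersection is the polygon with vertices (9.308,4.231), (9.6,5.4), (10,5), (11,3), (11,2.2).
By the shoelace formula its area is 2.05.

2.05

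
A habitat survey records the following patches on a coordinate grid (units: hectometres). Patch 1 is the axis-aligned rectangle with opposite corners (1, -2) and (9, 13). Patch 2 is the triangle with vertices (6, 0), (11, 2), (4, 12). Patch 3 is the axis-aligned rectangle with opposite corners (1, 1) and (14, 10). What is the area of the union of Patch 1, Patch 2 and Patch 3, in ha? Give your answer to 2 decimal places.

165.00

By inclusion–exclusion:
Individual areas: |Patch 1| = 120, |Patch 2| = 32, |Patch 3| = 117.
|Patch 1∩Patch 2| = 28.3429.
|Patch 1∩Patch 3|: x∈[1,9], y∈[1,10] → 8·9 = 72.
|Patch 2∩Patch 3| = 29.6.
|Patch 1∩Patch 2∩Patch 3| = 25.9429.
|Patch 1 ∪ Patch 2 ∪ Patch 3| = 269 − 129.9429 + 25.9429 = 165.00.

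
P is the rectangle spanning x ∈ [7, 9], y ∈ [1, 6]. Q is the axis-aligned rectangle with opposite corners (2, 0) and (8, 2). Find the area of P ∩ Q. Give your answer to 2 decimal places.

1.00

|P∩Q|: x∈[7,8], y∈[1,2] → 1·1 = 1.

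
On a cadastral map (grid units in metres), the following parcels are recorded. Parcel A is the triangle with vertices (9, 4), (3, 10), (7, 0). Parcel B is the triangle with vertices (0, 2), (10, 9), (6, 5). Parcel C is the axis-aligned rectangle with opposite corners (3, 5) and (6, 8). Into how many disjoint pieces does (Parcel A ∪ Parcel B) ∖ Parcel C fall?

(Parcel A ∪ Parcel B) ∖ Parcel C splits into 2 disjoint pieces (area 16.4513, area 1.2).

2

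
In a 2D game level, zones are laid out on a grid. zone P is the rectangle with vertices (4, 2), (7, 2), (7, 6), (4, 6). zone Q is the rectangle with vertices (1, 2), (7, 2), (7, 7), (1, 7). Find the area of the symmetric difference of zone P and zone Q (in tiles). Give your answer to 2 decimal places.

18.00

|zone P∩zone Q|: x∈[4,7], y∈[2,6] → 3·4 = 12.
|zone P △ zone Q| = |zone P| + |zone Q| − 2·|zone P∩zone Q| = 12 + 30 − 24 = 18.00.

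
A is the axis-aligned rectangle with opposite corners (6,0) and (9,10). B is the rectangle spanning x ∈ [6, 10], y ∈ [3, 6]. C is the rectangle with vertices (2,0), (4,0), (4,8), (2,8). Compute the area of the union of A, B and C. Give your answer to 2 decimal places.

By inclusion–exclusion:
Individual areas: |A| = 30, |B| = 12, |C| = 16.
|A∩B|: x∈[6,9], y∈[3,6] → 3·3 = 9.
|A∩C| = 0 (no overlap).
|B∩C| = 0 (no overlap).
|A∩B∩C| = 0.
|A ∪ B ∪ C| = 58 − 9 + 0 = 49.00.

49.00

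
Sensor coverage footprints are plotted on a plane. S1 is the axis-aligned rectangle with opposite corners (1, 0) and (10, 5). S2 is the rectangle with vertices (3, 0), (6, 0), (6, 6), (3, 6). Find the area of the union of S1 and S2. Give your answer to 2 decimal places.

48.00

By inclusion–exclusion:
Individual areas: |S1| = 45, |S2| = 18.
|S1∩S2|: x∈[3,6], y∈[0,5] → 3·5 = 15.
|S1 ∪ S2| = 63 − 15 = 48.00.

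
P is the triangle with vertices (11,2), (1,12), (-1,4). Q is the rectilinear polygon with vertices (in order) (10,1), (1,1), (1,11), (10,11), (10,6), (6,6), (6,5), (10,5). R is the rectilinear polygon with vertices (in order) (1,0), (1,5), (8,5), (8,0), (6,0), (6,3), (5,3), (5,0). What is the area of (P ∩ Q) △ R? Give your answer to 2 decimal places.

|P ∩ Q| = 39.25.
|(P ∩ Q) ∩ R| = 13.3333.
|(P ∩ Q) △ R| = 39.25 + 32 − 26.6667 = 44.58.

44.58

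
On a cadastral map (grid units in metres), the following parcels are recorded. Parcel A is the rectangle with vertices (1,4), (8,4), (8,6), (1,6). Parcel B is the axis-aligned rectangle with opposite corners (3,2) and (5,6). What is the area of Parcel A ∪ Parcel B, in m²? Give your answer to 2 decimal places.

18.00

By inclusion–exclusion:
Individual areas: |Parcel A| = 14, |Parcel B| = 8.
|Parcel A∩Parcel B|: x∈[3,5], y∈[4,6] → 2·2 = 4.
|Parcel A ∪ Parcel B| = 22 − 4 = 18.00.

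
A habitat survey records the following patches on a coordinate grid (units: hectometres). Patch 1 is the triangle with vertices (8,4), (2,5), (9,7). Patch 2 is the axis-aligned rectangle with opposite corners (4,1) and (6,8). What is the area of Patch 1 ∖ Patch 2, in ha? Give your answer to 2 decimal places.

6.79

|Patch 1| = 9.5, |Patch 1∩Patch 2| = 2.7143.
|Patch 1 ∖ Patch 2| = |Patch 1| − |Patch 1∩Patch 2| = 9.5 − 2.7143 = 6.79.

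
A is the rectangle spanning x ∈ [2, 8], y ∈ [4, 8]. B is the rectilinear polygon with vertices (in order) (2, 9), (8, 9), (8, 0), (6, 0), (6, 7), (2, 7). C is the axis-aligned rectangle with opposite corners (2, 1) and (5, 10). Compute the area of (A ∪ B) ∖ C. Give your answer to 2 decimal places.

|A ∪ B| = 38.
|(A ∪ B) ∩ C| = 15.
|(A ∪ B) ∖ C| = 38 − 15 = 23.00.

23.00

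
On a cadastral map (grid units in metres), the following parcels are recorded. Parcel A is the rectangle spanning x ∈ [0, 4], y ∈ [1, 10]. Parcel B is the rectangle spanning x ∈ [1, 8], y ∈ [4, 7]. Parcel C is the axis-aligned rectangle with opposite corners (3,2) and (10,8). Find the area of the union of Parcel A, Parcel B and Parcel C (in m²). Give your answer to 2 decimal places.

By inclusion–exclusion:
Individual areas: |Parcel A| = 36, |Parcel B| = 21, |Parcel C| = 42.
|Parcel A∩Parcel B|: x∈[1,4], y∈[4,7] → 3·3 = 9.
|Parcel A∩Parcel C|: x∈[3,4], y∈[2,8] → 1·6 = 6.
|Parcel B∩Parcel C|: x∈[3,8], y∈[4,7] → 5·3 = 15.
|Parcel A∩Parcel B∩Parcel C| = 3.
|Parcel A ∪ Parcel B ∪ Parcel C| = 99 − 30 + 3 = 72.00.

72.00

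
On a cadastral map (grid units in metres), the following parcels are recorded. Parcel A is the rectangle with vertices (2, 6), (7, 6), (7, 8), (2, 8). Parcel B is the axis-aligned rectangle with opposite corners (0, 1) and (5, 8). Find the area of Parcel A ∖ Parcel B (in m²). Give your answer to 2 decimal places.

|Parcel A∩Parcel B|: x∈[2,5], y∈[6,8] → 3·2 = 6.
|Parcel A| = 10.
|Parcel A ∖ Parcel B| = |Parcel A| − |Parcel A∩Parcel B| = 10 − 6 = 4.00.

4.00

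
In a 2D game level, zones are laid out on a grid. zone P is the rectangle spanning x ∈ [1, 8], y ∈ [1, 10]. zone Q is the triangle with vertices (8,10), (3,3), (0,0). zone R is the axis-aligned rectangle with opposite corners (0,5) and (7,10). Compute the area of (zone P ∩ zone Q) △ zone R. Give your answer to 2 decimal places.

35.88

|zone P ∩ zone Q| = 2.875.
|(zone P ∩ zone Q) ∩ zone R| = 0.9964.
|(zone P ∩ zone Q) △ zone R| = 2.875 + 35 − 1.9929 = 35.88.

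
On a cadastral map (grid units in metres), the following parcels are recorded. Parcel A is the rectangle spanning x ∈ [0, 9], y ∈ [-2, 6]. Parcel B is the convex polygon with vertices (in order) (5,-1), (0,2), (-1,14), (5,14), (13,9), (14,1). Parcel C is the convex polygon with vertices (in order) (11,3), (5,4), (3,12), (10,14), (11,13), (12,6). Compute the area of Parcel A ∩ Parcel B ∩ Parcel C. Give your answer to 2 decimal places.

9.83

The intersection is the polygon with vertices (9,6), (9,3.333), (5,4), (4.5,6).
By the shoelace formula its area is 9.83.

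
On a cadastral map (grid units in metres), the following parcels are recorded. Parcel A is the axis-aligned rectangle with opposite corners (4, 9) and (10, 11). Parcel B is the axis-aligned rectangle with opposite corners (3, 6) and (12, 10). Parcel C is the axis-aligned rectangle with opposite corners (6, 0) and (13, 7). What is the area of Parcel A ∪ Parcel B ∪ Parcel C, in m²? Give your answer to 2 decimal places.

By inclusion–exclusion:
Individual areas: |Parcel A| = 12, |Parcel B| = 36, |Parcel C| = 49.
|Parcel A∩Parcel B|: x∈[4,10], y∈[9,10] → 6·1 = 6.
|Parcel A∩Parcel C| = 0 (no overlap).
|Parcel B∩Parcel C|: x∈[6,12], y∈[6,7] → 6·1 = 6.
|Parcel A∩Parcel B∩Parcel C| = 0.
|Parcel A ∪ Parcel B ∪ Parcel C| = 97 − 12 + 0 = 85.00.

85.00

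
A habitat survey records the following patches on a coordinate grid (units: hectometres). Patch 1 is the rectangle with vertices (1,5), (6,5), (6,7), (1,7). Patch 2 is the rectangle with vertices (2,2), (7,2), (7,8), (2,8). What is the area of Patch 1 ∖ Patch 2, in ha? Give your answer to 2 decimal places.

2.00

|Patch 1∩Patch 2|: x∈[2,6], y∈[5,7] → 4·2 = 8.
|Patch 1| = 10.
|Patch 1 ∖ Patch 2| = |Patch 1| − |Patch 1∩Patch 2| = 10 − 8 = 2.00.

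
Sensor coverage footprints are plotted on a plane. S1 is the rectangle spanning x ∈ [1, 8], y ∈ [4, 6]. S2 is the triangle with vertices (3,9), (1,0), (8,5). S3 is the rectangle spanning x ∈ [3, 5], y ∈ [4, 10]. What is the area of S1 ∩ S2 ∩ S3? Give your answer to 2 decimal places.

4.00

The intersection is the polygon with vertices (3,4), (3,6), (5,6), (5,4).
By the shoelace formula its area is 4.00.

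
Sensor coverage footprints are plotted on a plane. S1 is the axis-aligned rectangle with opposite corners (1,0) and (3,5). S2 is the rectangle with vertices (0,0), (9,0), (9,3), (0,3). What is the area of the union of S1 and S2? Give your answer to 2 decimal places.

31.00

By inclusion–exclusion:
Individual areas: |S1| = 10, |S2| = 27.
|S1∩S2|: x∈[1,3], y∈[0,3] → 2·3 = 6.
|S1 ∪ S2| = 37 − 6 = 31.00.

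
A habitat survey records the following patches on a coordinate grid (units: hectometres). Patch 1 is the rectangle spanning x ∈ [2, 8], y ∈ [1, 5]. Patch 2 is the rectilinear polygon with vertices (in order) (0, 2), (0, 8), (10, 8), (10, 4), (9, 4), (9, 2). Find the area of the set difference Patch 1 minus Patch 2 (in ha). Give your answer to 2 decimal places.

6.00

|Patch 1| = 24, |Patch 1∩Patch 2| = 18.
|Patch 1 ∖ Patch 2| = |Patch 1| − |Patch 1∩Patch 2| = 24 − 18 = 6.00.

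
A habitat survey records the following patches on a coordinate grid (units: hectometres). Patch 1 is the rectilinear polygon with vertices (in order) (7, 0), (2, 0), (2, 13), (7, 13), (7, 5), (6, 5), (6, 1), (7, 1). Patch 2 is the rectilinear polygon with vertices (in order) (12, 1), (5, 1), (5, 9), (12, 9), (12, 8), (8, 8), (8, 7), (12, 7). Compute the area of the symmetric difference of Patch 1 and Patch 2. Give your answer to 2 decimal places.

|Patch 1| = 61, |Patch 2| = 52, |Patch 1∩Patch 2| = 12.
|Patch 1 △ Patch 2| = |Patch 1| + |Patch 2| − 2·|Patch 1∩Patch 2| = 61 + 52 − 24 = 89.00.

89.00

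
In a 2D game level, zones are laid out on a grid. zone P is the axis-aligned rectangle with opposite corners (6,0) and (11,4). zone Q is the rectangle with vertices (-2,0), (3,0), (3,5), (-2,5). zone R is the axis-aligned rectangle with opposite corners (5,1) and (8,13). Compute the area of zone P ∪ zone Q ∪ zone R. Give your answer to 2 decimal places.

By inclusion–exclusion:
Individual areas: |zone P| = 20, |zone Q| = 25, |zone R| = 36.
|zone P∩zone Q| = 0 (no overlap).
|zone P∩zone R|: x∈[6,8], y∈[1,4] → 2·3 = 6.
|zone Q∩zone R| = 0 (no overlap).
|zone P∩zone Q∩zone R| = 0.
|zone P ∪ zone Q ∪ zone R| = 81 − 6 + 0 = 75.00.

75.00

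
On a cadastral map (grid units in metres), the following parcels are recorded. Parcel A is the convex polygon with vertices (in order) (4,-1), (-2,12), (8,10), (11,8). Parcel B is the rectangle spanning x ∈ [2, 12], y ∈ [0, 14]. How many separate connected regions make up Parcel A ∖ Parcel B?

Parcel A ∖ Parcel B splits into 2 disjoint pieces (area 0.6197, area 15.7333).

2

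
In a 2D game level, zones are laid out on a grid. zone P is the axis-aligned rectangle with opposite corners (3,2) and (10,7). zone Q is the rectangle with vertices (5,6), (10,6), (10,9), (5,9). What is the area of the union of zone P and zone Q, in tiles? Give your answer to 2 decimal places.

By inclusion–exclusion:
Individual areas: |zone P| = 35, |zone Q| = 15.
|zone P∩zone Q|: x∈[5,10], y∈[6,7] → 5·1 = 5.
|zone P ∪ zone Q| = 50 − 5 = 45.00.

45.00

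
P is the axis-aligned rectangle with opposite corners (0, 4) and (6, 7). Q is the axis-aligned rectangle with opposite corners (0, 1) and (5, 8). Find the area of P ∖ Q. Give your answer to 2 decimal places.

|P∩Q|: x∈[0,5], y∈[4,7] → 5·3 = 15.
|P| = 18.
|P ∖ Q| = |P| − |P∩Q| = 18 − 15 = 3.00.

3.00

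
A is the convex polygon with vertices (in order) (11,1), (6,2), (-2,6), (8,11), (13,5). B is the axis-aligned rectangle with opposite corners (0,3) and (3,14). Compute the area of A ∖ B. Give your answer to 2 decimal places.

|A| = 79.5, |A∩B| = 10.5.
|A ∖ B| = |A| − |A∩B| = 79.5 − 10.5 = 69.00.

69.00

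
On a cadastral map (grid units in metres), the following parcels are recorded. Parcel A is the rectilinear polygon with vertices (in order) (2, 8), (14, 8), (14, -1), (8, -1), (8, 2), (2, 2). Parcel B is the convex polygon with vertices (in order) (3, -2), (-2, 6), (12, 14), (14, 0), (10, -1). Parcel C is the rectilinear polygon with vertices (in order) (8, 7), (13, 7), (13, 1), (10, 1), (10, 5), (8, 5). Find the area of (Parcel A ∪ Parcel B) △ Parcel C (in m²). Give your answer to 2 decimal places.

|Parcel A ∪ Parcel B| = 163.0714.
|(Parcel A ∪ Parcel B) ∩ Parcel C| = 22.
|(Parcel A ∪ Parcel B) △ Parcel C| = 163.0714 + 22 − 44 = 141.07.

141.07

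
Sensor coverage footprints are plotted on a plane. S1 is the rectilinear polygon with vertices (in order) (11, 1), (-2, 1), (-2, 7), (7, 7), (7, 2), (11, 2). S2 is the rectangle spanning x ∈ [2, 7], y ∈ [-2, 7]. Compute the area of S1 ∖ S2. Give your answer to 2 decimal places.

28.00

|S1| = 58, |S1∩S2| = 30.
|S1 ∖ S2| = |S1| − |S1∩S2| = 58 − 30 = 28.00.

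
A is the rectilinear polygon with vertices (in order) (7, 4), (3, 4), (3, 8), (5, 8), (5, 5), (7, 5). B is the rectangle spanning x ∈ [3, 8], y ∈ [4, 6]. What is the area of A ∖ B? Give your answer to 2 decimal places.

4.00

|A| = 10, |A∩B| = 6.
|A ∖ B| = |A| − |A∩B| = 10 − 6 = 4.00.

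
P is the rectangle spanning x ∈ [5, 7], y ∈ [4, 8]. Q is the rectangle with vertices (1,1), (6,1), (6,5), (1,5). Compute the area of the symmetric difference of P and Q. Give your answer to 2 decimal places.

|P∩Q|: x∈[5,6], y∈[4,5] → 1·1 = 1.
|P △ Q| = |P| + |Q| − 2·|P∩Q| = 8 + 20 − 2 = 26.00.

26.00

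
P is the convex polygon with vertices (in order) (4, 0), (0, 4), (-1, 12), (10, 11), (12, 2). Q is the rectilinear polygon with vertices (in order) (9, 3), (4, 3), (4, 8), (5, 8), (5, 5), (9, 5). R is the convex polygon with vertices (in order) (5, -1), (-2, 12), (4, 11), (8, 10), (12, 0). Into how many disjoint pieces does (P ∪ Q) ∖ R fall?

2

(P ∪ Q) ∖ R splits into 2 disjoint pieces (area 11.9551, area 19.6876).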